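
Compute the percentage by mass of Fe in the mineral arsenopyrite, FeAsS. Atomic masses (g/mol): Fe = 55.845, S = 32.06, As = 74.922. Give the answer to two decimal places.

Molar mass of FeAsS: 1×55.845 + 1×74.922 + 1×32.06 = 162.827 g/mol.
Mass of Fe per formula unit: 1 × 55.845 = 55.845 g.
Weight fraction Fe = 55.845 / 162.827 = 0.3430.

34.30 weight percent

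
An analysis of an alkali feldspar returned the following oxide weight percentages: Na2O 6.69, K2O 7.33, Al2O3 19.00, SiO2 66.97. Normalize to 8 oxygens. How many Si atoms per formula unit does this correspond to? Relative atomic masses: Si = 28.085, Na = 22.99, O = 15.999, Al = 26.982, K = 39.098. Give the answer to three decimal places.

2.998 Si apfu

Na2O (M=61.979): mol = 0.10794; Na = 0.21588, O = 0.10794.
K2O (M=94.195): mol = 0.07782; K = 0.15564, O = 0.07782.
Al2O3 (M=101.961): mol = 0.18635; Al = 0.37270, O = 0.55905.
SiO2 (M=60.083): mol = 1.11462; Si = 1.11462, O = 2.22924.
ΣO = 2.97405; factor = 8/ΣO = 2.68993.
Si apfu = 1.11462 × 2.68993 = 2.998.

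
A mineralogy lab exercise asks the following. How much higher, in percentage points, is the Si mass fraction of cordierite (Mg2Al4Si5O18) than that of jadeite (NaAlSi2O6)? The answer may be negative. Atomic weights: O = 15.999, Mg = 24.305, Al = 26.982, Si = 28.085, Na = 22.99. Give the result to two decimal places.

Si in Mg2Al4Si5O18: molar mass 584.945 g/mol; 5×28.085 = 140.425 g → 24.01 wt%.
Si in NaAlSi2O6: molar mass 202.136 g/mol; 2×28.085 = 56.170 g → 27.79 wt%.
Difference = 24.01 − 27.79 = -3.78 percentage points.

-3.78 percentage points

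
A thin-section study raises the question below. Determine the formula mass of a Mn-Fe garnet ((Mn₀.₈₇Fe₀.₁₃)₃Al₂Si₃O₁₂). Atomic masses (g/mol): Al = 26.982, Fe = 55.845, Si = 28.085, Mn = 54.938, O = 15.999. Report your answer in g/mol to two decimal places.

The formula mass is the sum 2.61(54.938) + 0.39(55.845) + 2(26.982) + 3(28.085) + 12(15.999).

495.37 g/mol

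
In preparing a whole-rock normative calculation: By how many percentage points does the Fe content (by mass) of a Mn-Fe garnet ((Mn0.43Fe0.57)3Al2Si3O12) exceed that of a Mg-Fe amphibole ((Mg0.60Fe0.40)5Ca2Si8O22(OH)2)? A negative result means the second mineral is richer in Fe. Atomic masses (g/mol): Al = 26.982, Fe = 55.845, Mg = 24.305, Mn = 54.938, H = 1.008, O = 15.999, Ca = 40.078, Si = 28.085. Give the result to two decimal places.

6.47 percentage points

M((Mn0.43Fe0.57)3Al2Si3O12) = 496.572 g/mol, so wt% Fe = 95.495/496.572 × 100 = 19.23%.
M((Mg0.60Fe0.40)5Ca2Si8O22(OH)2) = 875.433 g/mol, so wt% Fe = 111.690/875.433 × 100 = 12.76%.
19.23 − 12.76 = 6.47 pp.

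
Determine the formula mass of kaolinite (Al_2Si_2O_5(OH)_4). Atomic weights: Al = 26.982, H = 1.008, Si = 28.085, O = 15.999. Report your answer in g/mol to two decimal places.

258.16 g/mol

Al: 2 × 26.982 = 53.9640
Si: 2 × 28.085 = 56.1700
O: 9 × 15.999 = 143.9910
H: 4 × 1.008 = 4.0320
Summing the contributions gives the formula mass.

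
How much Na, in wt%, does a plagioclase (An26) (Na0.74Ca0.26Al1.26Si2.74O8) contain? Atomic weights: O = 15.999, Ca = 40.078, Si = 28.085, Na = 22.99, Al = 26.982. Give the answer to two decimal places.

6.39 wt%

M(Na0.74Ca0.26Al1.26Si2.74O8) = 266.375 g/mol.
Na contributes 0.74 × 22.99 = 17.013 g per mole.
17.013/266.375 = 0.0639 → 6.39%.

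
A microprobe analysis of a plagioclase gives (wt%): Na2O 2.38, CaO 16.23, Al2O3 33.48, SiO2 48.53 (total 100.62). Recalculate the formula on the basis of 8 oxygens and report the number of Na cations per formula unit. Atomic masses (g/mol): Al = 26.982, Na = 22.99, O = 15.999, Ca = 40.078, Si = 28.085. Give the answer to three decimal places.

2.38 wt% Na2O ÷ 61.979 g/mol = 0.03840 mol, giving 0.07680 Na and 0.03840 O.
16.23 wt% CaO ÷ 56.077 g/mol = 0.28942 mol, giving 0.28942 Ca and 0.28942 O.
33.48 wt% Al2O3 ÷ 101.961 g/mol = 0.32836 mol, giving 0.65672 Al and 0.98508 O.
48.53 wt% SiO2 ÷ 60.083 g/mol = 0.80772 mol, giving 0.80772 Si and 1.61544 O.
Oxygen sums to 2.92834; scaling by 8/2.92834 = 2.73192 puts the formula on 8 O.
Na: 0.07680 × 2.73192 = 0.210 atoms per formula unit.

0.210 Na apfu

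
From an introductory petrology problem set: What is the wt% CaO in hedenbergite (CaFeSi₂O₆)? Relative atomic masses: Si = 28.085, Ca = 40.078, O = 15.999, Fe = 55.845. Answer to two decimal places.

22.60 wt%

M(CaFeSi₂O₆) = 248.087 g/mol; M(CaO) = 56.077 g/mol.
Moles CaO per formula unit = 1 Ca ÷ 1 = 1.0000.
CaO fraction = (1.0000 × 56.077) / 248.087 = 56.077/248.087 = 0.2260.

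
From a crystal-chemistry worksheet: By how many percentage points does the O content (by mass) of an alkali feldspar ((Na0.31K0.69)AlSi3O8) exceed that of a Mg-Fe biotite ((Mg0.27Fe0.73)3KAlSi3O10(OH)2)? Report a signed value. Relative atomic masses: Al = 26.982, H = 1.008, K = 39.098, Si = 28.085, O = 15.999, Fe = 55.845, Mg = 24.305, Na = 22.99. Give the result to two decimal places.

M((Na0.31K0.69)AlSi3O8) = 273.334 g/mol, so wt% O = 127.992/273.334 × 100 = 46.83%.
M((Mg0.27Fe0.73)3KAlSi3O10(OH)2) = 486.327 g/mol, so wt% O = 191.988/486.327 × 100 = 39.48%.
46.83 − 39.48 = 7.35 pp.

7.35 percentage points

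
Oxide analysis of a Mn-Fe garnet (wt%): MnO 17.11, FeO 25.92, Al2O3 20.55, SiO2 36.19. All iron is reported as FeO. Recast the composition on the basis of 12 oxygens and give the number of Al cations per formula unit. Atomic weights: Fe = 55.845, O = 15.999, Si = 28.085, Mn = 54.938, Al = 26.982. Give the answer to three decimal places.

2.006 Al apfu

17.11 wt% MnO ÷ 70.937 g/mol = 0.24120 mol, giving 0.24120 Mn and 0.24120 O.
25.92 wt% FeO ÷ 71.844 g/mol = 0.36078 mol, giving 0.36078 Fe and 0.36078 O.
20.55 wt% Al2O3 ÷ 101.961 g/mol = 0.20155 mol, giving 0.40310 Al and 0.60465 O.
36.19 wt% SiO2 ÷ 60.083 g/mol = 0.60233 mol, giving 0.60233 Si and 1.20466 O.
Oxygen sums to 2.41129; scaling by 12/2.41129 = 4.97659 puts the formula on 12 O.
Al: 0.40310 × 4.97659 = 2.006 atoms per formula unit.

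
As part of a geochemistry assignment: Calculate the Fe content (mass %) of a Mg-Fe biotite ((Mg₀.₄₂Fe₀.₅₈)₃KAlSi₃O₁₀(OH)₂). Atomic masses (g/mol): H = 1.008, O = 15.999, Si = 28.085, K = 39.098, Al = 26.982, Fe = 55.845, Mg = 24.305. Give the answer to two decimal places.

Molar mass of (Mg₀.₄₂Fe₀.₅₈)₃KAlSi₃O₁₀(OH)₂: 1.26*24.305 + 1.74*55.845 + 1*39.098 + 1*26.982 + 3*28.085 + 12*15.999 + 2*1.008 = 472.134 g/mol.
Mass of Fe per formula unit: 1.74 × 55.845 = 97.170 g.
Weight fraction Fe = 97.170 / 472.134 = 0.2058.

20.58 mass %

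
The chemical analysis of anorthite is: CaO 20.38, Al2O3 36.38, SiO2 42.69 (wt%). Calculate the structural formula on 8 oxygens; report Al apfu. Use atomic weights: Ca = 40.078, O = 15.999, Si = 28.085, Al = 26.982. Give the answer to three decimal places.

CaO: 20.38/56.077 = 0.36343 mol → 0.36343 mol Ca, 0.36343 mol O.
Al2O3: 36.38/101.961 = 0.35680 mol → 0.71360 mol Al, 1.07040 mol O.
SiO2: 42.69/60.083 = 0.71052 mol → 0.71052 mol Si, 1.42104 mol O.
Total oxygen = 2.85487 mol. Normalization factor = 8/2.85487 = 2.80223.
Al per 8 O = 0.71360 × 2.80223 = 2.000.

2.000 Al apfu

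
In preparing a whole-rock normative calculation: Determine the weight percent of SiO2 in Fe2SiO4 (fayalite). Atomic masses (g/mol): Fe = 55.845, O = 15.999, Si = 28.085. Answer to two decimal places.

Molar mass of Fe2SiO4 = 2*55.845 + 1*28.085 + 4*15.999 = 203.771 g/mol.
Each formula unit contains 1 Si, equivalent to 1/1 = 1.0000 mol SiO2.
M(SiO2) = 1×28.085 + 2×15.999 = 60.083 g/mol.
Mass of SiO2 per formula unit = 1.0000 × 60.083 = 60.083 g.
SiO2 wt% = 60.083 / 203.771 × 100 = 29.49%.

29.49 wt%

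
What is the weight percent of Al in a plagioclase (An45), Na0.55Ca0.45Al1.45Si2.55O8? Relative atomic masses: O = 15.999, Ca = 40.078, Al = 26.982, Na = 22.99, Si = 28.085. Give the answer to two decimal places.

Molar mass of Na0.55Ca0.45Al1.45Si2.55O8: 0.55·22.99 + 0.45·40.078 + 1.45·26.982 + 2.55·28.085 + 8·15.999 = 269.412 g/mol.
Mass of Al per formula unit: 1.45 × 26.982 = 39.124 g.
Weight fraction Al = 39.124 / 269.412 = 0.1452.

14.52 weight percent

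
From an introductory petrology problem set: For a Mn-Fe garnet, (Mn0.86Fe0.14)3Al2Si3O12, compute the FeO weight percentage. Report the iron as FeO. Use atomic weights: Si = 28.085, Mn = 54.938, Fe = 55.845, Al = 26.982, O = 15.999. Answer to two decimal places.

6.09 wt%

M((Mn0.86Fe0.14)3Al2Si3O12) = 495.402 g/mol; M(FeO) = 71.844 g/mol.
Moles FeO per formula unit = 0.42 Fe ÷ 1 = 0.4200.
FeO fraction = (0.4200 × 71.844) / 495.402 = 30.174/495.402 = 0.0609.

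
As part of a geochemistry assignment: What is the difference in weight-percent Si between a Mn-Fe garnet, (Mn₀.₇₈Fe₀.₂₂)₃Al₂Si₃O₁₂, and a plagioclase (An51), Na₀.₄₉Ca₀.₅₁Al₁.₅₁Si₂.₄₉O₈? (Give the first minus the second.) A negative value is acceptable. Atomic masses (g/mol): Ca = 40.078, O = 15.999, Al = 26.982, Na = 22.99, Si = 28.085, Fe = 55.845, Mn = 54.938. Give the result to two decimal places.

Si in (Mn₀.₇₈Fe₀.₂₂)₃Al₂Si₃O₁₂: molar mass 495.620 g/mol; 3×28.085 = 84.255 g → 17.00 wt%.
Si in Na₀.₄₉Ca₀.₅₁Al₁.₅₁Si₂.₄₉O₈: molar mass 270.371 g/mol; 2.49×28.085 = 69.932 g → 25.87 wt%.
Difference = 17.00 − 25.87 = -8.87 percentage points.

-8.87 percentage points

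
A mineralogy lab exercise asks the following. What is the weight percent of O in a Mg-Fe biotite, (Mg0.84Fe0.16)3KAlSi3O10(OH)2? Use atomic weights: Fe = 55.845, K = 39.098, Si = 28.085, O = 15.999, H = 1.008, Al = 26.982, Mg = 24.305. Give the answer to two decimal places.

44.40 wt%

Molar mass of (Mg0.84Fe0.16)3KAlSi3O10(OH)2: 2.52×24.305 + 0.48×55.845 + 1×39.098 + 1×26.982 + 3×28.085 + 12×15.999 + 2×1.008 = 432.393 g/mol.
Mass of O per formula unit: 12 × 15.999 = 191.988 g.
Weight fraction O = 191.988 / 432.393 = 0.4440.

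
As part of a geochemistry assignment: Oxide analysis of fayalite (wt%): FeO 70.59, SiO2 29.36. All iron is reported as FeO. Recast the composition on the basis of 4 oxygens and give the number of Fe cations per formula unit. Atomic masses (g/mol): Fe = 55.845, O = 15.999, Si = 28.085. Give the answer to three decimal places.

2.005 Fe apfu

FeO (M=71.844): mol = 0.98255; Fe = 0.98255, O = 0.98255.
SiO2 (M=60.083): mol = 0.48866; Si = 0.48866, O = 0.97732.
ΣO = 1.95987; factor = 4/ΣO = 2.04095.
Fe apfu = 0.98255 × 2.04095 = 2.005.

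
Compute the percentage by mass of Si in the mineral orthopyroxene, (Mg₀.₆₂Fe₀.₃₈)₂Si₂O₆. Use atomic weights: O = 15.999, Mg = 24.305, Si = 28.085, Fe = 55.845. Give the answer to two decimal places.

Molar mass of (Mg₀.₆₂Fe₀.₃₈)₂Si₂O₆: 1.24*24.305 + 0.76*55.845 + 2*28.085 + 6*15.999 = 224.744 g/mol.
Mass of Si per formula unit: 2 × 28.085 = 56.170 g.
Weight fraction Si = 56.170 / 224.744 = 0.2499.

24.99 wt%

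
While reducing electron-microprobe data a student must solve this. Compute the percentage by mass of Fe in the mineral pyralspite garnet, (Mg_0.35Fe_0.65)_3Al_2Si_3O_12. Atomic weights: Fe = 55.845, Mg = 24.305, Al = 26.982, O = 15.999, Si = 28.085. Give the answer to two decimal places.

M((Mg_0.35Fe_0.65)_3Al_2Si_3O_12) = 464.625 g/mol.
Fe contributes 1.95 × 55.845 = 108.898 g per mole.
108.898/464.625 = 0.2344 → 23.44%.

23.44 mass %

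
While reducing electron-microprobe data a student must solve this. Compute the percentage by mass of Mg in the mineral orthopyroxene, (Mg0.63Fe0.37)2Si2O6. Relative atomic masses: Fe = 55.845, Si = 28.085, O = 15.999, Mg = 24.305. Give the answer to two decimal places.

13.66 wt%

M((Mg0.63Fe0.37)2Si2O6) = 224.114 g/mol.
Mg contributes 1.26 × 24.305 = 30.624 g per mole.
30.624/224.114 = 0.1366 → 13.66%.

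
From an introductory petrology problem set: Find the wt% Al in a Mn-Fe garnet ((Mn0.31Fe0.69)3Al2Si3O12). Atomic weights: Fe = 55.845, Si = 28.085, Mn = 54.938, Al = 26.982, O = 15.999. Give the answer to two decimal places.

10.86 weight percent

M((Mn0.31Fe0.69)3Al2Si3O12) = 496.898 g/mol.
Al contributes 2 × 26.982 = 53.964 g per mole.
53.964/496.898 = 0.1086 → 10.86%.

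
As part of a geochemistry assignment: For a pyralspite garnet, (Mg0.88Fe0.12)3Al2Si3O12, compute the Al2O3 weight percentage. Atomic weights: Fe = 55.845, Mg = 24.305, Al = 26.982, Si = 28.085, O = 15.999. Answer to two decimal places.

24.60 wt%

Molar mass of (Mg0.88Fe0.12)3Al2Si3O12 = 2.64*24.305 + 0.36*55.845 + 2*26.982 + 3*28.085 + 12*15.999 = 414.476 g/mol.
Each formula unit contains 2 Al, equivalent to 2/2 = 1.0000 mol Al2O3.
M(Al2O3) = 2×26.982 + 3×15.999 = 101.961 g/mol.
Mass of Al2O3 per formula unit = 1.0000 × 101.961 = 101.961 g.
Al2O3 wt% = 101.961 / 414.476 × 100 = 24.60%.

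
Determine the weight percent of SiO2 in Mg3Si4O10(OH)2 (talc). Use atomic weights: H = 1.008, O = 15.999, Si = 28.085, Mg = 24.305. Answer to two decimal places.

M(Mg3Si4O10(OH)2) = 379.259 g/mol; M(SiO2) = 60.083 g/mol.
Moles SiO2 per formula unit = 4 Si ÷ 1 = 4.0000.
SiO2 fraction = (4.0000 × 60.083) / 379.259 = 240.332/379.259 = 0.6337.

63.37 wt%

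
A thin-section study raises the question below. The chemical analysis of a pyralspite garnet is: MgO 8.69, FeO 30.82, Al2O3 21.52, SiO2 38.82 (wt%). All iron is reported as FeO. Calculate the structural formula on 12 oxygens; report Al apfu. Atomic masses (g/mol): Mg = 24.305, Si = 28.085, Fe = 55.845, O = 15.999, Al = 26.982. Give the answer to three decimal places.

MgO: 8.69/40.304 = 0.21561 mol → 0.21561 mol Mg, 0.21561 mol O.
FeO: 30.82/71.844 = 0.42899 mol → 0.42899 mol Fe, 0.42899 mol O.
Al2O3: 21.52/101.961 = 0.21106 mol → 0.42212 mol Al, 0.63318 mol O.
SiO2: 38.82/60.083 = 0.64611 mol → 0.64611 mol Si, 1.29222 mol O.
Total oxygen = 2.57000 mol. Normalization factor = 12/2.57000 = 4.66926.
Al per 12 O = 0.42212 × 4.66926 = 1.971.

1.971 Al apfu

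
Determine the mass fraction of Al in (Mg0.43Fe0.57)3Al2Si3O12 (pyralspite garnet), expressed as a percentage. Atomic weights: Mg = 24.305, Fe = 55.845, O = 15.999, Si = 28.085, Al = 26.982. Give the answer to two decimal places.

11.81 wt%

Molar mass of (Mg0.43Fe0.57)3Al2Si3O12: 1.29·24.305 + 1.71·55.845 + 2·26.982 + 3·28.085 + 12·15.999 = 457.055 g/mol.
Mass of Al per formula unit: 2 × 26.982 = 53.964 g.
Weight fraction Al = 53.964 / 457.055 = 0.1181.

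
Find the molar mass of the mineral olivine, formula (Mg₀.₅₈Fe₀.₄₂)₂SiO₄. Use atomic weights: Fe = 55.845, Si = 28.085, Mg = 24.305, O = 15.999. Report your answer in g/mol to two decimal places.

167.18 g/mol

M = 1.16*24.305 + 0.84*55.845 + 1*28.085 + 4*15.999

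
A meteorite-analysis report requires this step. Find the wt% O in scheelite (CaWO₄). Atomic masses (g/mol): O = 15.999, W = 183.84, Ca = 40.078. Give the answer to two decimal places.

M(CaWO₄) = 287.914 g/mol.
O contributes 4 × 15.999 = 63.996 g per mole.
63.996/287.914 = 0.2223 → 22.23%.

22.23 mass %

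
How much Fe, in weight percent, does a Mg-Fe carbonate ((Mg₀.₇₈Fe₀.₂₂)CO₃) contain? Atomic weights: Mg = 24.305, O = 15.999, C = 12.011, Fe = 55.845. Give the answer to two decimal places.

Formula mass = 0.78×24.305 + 0.22×55.845 + 1×12.011 + 3×15.999 = 91.252 g/mol, of which 12.286 g is Fe.
So Fe makes up 12.286/91.252 = 0.1346 of the mass, i.e. 13.46%.

13.46 weight percent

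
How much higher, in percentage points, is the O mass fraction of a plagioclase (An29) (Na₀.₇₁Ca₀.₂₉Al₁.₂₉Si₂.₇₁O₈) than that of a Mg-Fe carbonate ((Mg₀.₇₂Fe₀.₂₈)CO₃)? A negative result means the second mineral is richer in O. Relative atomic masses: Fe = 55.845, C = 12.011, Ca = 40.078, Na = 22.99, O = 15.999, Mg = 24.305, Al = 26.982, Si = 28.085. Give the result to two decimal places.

-3.57 percentage points

First mineral: 127.992 g O in 266.855 g formula = 47.96 wt% O.
Second mineral: 47.997 g O in 93.144 g formula = 51.53 wt% O.
47.96% − 51.53% gives a difference of -3.57 percentage points.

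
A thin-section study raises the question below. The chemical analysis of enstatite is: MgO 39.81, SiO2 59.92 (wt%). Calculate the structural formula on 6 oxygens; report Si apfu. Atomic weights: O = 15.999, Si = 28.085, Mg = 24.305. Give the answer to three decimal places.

MgO (M=40.304): mol = 0.98774; Mg = 0.98774, O = 0.98774.
SiO2 (M=60.083): mol = 0.99729; Si = 0.99729, O = 1.99458.
ΣO = 2.98232; factor = 6/ΣO = 2.01186.
Si apfu = 0.99729 × 2.01186 = 2.006.

2.006 Si apfu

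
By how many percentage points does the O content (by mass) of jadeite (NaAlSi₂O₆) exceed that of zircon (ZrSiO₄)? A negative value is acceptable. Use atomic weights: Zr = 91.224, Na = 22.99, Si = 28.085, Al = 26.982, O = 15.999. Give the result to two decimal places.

12.58 percentage points

First mineral: 95.994 g O in 202.136 g formula = 47.49 wt% O.
Second mineral: 63.996 g O in 183.305 g formula = 34.91 wt% O.
47.49% − 34.91% gives a difference of 12.58 percentage points.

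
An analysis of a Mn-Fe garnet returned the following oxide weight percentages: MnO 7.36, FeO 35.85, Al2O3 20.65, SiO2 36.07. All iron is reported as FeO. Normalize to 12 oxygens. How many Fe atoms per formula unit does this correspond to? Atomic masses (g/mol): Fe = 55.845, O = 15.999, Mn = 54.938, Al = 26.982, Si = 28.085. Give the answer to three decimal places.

MnO: 7.36/70.937 = 0.10375 mol → 0.10375 mol Mn, 0.10375 mol O.
FeO: 35.85/71.844 = 0.49900 mol → 0.49900 mol Fe, 0.49900 mol O.
Al2O3: 20.65/101.961 = 0.20253 mol → 0.40506 mol Al, 0.60759 mol O.
SiO2: 36.07/60.083 = 0.60034 mol → 0.60034 mol Si, 1.20068 mol O.
Total oxygen = 2.41102 mol. Normalization factor = 12/2.41102 = 4.97715.
Fe per 12 O = 0.49900 × 4.97715 = 2.484.

2.484 Fe apfu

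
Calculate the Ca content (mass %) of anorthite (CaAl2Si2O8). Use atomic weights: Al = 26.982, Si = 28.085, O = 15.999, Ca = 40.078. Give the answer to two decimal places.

14.41 mass %

Molar mass of CaAl2Si2O8: 1·40.078 + 2·26.982 + 2·28.085 + 8·15.999 = 278.204 g/mol.
Mass of Ca per formula unit: 1 × 40.078 = 40.078 g.
Weight fraction Ca = 40.078 / 278.204 = 0.1441.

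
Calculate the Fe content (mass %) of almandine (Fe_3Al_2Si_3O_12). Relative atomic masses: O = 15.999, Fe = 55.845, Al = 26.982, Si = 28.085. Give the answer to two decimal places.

33.66 mass %

Formula mass = 3*55.845 + 2*26.982 + 3*28.085 + 12*15.999 = 497.742 g/mol, of which 167.535 g is Fe.
So Fe makes up 167.535/497.742 = 0.3366 of the mass, i.e. 33.66%.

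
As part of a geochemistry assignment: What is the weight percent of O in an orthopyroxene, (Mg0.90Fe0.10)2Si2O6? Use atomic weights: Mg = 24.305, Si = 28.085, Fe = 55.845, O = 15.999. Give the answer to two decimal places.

Molar mass of (Mg0.90Fe0.10)2Si2O6: 1.80·24.305 + 0.20·55.845 + 2·28.085 + 6·15.999 = 207.082 g/mol.
Mass of O per formula unit: 6 × 15.999 = 95.994 g.
Weight fraction O = 95.994 / 207.082 = 0.4636.

46.36 weight percent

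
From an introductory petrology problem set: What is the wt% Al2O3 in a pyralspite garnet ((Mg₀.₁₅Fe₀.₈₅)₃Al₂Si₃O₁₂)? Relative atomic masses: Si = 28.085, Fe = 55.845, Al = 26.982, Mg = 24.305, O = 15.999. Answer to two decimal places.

21.09 wt%

Formula mass = 483.549 g/mol.
2 Al → 1.0000 mol Al2O3 per formula unit; M(Al2O3) = 101.961, so Al2O3 mass = 101.961 g.
101.961/483.549 × 100 = 21.09 wt%.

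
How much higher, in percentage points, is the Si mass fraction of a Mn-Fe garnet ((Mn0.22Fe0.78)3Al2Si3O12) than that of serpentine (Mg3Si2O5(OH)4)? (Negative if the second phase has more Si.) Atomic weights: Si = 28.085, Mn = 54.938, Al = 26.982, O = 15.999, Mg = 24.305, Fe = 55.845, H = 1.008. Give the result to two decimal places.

-3.32 percentage points

First mineral: 84.255 g Si in 497.143 g formula = 16.95 wt% Si.
Second mineral: 56.170 g Si in 277.108 g formula = 20.27 wt% Si.
16.95% − 20.27% gives a difference of -3.32 percentage points.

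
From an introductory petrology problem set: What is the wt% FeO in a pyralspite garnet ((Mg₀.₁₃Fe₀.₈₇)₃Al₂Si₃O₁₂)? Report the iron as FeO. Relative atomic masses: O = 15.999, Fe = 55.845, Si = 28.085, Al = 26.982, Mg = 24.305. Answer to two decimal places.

38.63 wt%

M((Mg₀.₁₃Fe₀.₈₇)₃Al₂Si₃O₁₂) = 485.441 g/mol; M(FeO) = 71.844 g/mol.
Moles FeO per formula unit = 2.61 Fe ÷ 1 = 2.6100.
FeO fraction = (2.6100 × 71.844) / 485.441 = 187.513/485.441 = 0.3863.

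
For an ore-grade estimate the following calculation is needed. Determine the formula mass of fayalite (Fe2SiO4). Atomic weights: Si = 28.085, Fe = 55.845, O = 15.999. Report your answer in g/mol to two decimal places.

M = 2×55.845 + 1×28.085 + 4×15.999

203.77 g/mol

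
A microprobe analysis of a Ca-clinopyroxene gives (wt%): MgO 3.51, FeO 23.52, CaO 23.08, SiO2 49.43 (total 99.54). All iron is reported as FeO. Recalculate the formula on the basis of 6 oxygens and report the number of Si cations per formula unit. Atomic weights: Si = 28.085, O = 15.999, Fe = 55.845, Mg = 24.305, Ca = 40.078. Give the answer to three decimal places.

1.997 Si apfu

3.51 wt% MgO ÷ 40.304 g/mol = 0.08709 mol, giving 0.08709 Mg and 0.08709 O.
23.52 wt% FeO ÷ 71.844 g/mol = 0.32738 mol, giving 0.32738 Fe and 0.32738 O.
23.08 wt% CaO ÷ 56.077 g/mol = 0.41158 mol, giving 0.41158 Ca and 0.41158 O.
49.43 wt% SiO2 ÷ 60.083 g/mol = 0.82270 mol, giving 0.82270 Si and 1.64540 O.
Oxygen sums to 2.47145; scaling by 6/2.47145 = 2.42772 puts the formula on 6 O.
Si: 0.82270 × 2.42772 = 1.997 atoms per formula unit.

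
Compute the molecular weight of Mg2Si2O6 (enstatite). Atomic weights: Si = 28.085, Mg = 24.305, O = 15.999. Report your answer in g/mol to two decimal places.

Mg: 2 × 24.305 = 48.6100
Si: 2 × 28.085 = 56.1700
O: 6 × 15.999 = 95.9940
Summing the contributions gives the formula mass.

200.77 g/mol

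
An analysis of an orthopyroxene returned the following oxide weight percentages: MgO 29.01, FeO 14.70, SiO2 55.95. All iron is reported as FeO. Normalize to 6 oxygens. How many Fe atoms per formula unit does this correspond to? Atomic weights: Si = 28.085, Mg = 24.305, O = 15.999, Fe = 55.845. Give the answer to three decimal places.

0.441 Fe apfu

29.01 wt% MgO ÷ 40.304 g/mol = 0.71978 mol, giving 0.71978 Mg and 0.71978 O.
14.70 wt% FeO ÷ 71.844 g/mol = 0.20461 mol, giving 0.20461 Fe and 0.20461 O.
55.95 wt% SiO2 ÷ 60.083 g/mol = 0.93121 mol, giving 0.93121 Si and 1.86242 O.
Oxygen sums to 2.78681; scaling by 6/2.78681 = 2.15300 puts the formula on 6 O.
Fe: 0.20461 × 2.15300 = 0.441 atoms per formula unit.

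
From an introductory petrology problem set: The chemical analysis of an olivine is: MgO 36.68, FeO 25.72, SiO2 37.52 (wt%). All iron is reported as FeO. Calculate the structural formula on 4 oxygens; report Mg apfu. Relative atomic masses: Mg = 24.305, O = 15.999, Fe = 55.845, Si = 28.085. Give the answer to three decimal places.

MgO: 36.68/40.304 = 0.91008 mol → 0.91008 mol Mg, 0.91008 mol O.
FeO: 25.72/71.844 = 0.35800 mol → 0.35800 mol Fe, 0.35800 mol O.
SiO2: 37.52/60.083 = 0.62447 mol → 0.62447 mol Si, 1.24894 mol O.
Total oxygen = 2.51702 mol. Normalization factor = 4/2.51702 = 1.58918.
Mg per 4 O = 0.91008 × 1.58918 = 1.446.

1.446 Mg apfu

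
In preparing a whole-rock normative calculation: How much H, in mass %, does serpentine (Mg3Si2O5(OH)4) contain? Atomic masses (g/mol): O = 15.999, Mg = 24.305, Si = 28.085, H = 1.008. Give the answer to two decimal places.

M(Mg3Si2O5(OH)4) = 277.108 g/mol.
H contributes 4 × 1.008 = 4.032 g per mole.
4.032/277.108 = 0.0146 → 1.46%.

1.46 mass %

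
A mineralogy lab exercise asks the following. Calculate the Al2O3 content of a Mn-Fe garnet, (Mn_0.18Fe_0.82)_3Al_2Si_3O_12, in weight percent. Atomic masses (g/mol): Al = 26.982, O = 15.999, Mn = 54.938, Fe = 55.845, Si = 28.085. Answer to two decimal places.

M((Mn_0.18Fe_0.82)_3Al_2Si_3O_12) = 497.252 g/mol; M(Al2O3) = 101.961 g/mol.
Moles Al2O3 per formula unit = 2 Al ÷ 2 = 1.0000.
Al2O3 fraction = (1.0000 × 101.961) / 497.252 = 101.961/497.252 = 0.2050.

20.50 wt%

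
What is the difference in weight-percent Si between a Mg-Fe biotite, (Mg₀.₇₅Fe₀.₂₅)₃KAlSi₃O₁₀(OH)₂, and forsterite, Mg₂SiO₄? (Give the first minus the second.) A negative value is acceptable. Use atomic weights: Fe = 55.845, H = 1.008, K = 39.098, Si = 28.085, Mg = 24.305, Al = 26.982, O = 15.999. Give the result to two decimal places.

M((Mg₀.₇₅Fe₀.₂₅)₃KAlSi₃O₁₀(OH)₂) = 440.909 g/mol, so wt% Si = 84.255/440.909 × 100 = 19.11%.
M(Mg₂SiO₄) = 140.691 g/mol, so wt% Si = 28.085/140.691 × 100 = 19.96%.
19.11 − 19.96 = -0.85 pp.

-0.85 percentage points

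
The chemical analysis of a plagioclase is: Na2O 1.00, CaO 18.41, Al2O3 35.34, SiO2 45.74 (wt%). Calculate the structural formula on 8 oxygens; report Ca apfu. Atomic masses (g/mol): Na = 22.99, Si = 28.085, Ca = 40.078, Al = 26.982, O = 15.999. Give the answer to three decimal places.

1.00 wt% Na2O ÷ 61.979 g/mol = 0.01613 mol, giving 0.03226 Na and 0.01613 O.
18.41 wt% CaO ÷ 56.077 g/mol = 0.32830 mol, giving 0.32830 Ca and 0.32830 O.
35.34 wt% Al2O3 ÷ 101.961 g/mol = 0.34660 mol, giving 0.69320 Al and 1.03980 O.
45.74 wt% SiO2 ÷ 60.083 g/mol = 0.76128 mol, giving 0.76128 Si and 1.52256 O.
Oxygen sums to 2.90679; scaling by 8/2.90679 = 2.75218 puts the formula on 8 O.
Ca: 0.32830 × 2.75218 = 0.904 atoms per formula unit.

0.904 Ca apfu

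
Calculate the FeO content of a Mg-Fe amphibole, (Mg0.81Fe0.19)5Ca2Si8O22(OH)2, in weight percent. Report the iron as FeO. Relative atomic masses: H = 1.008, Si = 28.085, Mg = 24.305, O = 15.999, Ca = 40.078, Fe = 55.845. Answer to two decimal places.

8.10 wt%

M((Mg0.81Fe0.19)5Ca2Si8O22(OH)2) = 842.316 g/mol; M(FeO) = 71.844 g/mol.
Moles FeO per formula unit = 0.95 Fe ÷ 1 = 0.9500.
FeO fraction = (0.9500 × 71.844) / 842.316 = 68.252/842.316 = 0.0810.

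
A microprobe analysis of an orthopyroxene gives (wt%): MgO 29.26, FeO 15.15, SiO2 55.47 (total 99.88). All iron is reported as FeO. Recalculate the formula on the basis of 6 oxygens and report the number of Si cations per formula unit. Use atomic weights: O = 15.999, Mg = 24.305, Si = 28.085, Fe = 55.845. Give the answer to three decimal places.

MgO (M=40.304): mol = 0.72598; Mg = 0.72598, O = 0.72598.
FeO (M=71.844): mol = 0.21087; Fe = 0.21087, O = 0.21087.
SiO2 (M=60.083): mol = 0.92322; Si = 0.92322, O = 1.84644.
ΣO = 2.78329; factor = 6/ΣO = 2.15572.
Si apfu = 0.92322 × 2.15572 = 1.990.

1.990 Si apfu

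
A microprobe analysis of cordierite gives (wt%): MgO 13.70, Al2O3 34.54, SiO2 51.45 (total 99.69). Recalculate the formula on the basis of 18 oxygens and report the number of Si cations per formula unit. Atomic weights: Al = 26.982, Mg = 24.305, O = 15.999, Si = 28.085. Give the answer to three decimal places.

MgO (M=40.304): mol = 0.33992; Mg = 0.33992, O = 0.33992.
Al2O3 (M=101.961): mol = 0.33876; Al = 0.67752, O = 1.01628.
SiO2 (M=60.083): mol = 0.85632; Si = 0.85632, O = 1.71264.
ΣO = 3.06884; factor = 18/ΣO = 5.86541.
Si apfu = 0.85632 × 5.86541 = 5.023.

5.023 Si apfu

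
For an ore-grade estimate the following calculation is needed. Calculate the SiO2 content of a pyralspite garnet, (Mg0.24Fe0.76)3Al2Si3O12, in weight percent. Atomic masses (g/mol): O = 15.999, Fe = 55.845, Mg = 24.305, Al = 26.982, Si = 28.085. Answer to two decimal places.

37.94 wt%

M((Mg0.24Fe0.76)3Al2Si3O12) = 475.033 g/mol; M(SiO2) = 60.083 g/mol.
Moles SiO2 per formula unit = 3 Si ÷ 1 = 3.0000.
SiO2 fraction = (3.0000 × 60.083) / 475.033 = 180.249/475.033 = 0.3794.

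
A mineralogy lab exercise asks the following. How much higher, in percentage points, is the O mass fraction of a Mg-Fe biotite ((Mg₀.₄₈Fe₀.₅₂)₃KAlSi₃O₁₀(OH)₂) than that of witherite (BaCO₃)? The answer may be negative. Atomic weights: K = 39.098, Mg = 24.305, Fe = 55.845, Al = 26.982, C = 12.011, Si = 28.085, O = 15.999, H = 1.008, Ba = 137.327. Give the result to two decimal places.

16.84 percentage points

First mineral: 191.988 g O in 466.456 g formula = 41.16 wt% O.
Second mineral: 47.997 g O in 197.335 g formula = 24.32 wt% O.
41.16% − 24.32% gives a difference of 16.84 percentage points.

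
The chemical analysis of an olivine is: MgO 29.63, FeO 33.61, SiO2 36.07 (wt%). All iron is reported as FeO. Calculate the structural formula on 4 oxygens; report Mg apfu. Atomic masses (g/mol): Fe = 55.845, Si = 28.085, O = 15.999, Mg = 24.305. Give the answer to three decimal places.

MgO (M=40.304): mol = 0.73516; Mg = 0.73516, O = 0.73516.
FeO (M=71.844): mol = 0.46782; Fe = 0.46782, O = 0.46782.
SiO2 (M=60.083): mol = 0.60034; Si = 0.60034, O = 1.20068.
ΣO = 2.40366; factor = 4/ΣO = 1.66413.
Mg apfu = 0.73516 × 1.66413 = 1.223.

1.223 Mg apfu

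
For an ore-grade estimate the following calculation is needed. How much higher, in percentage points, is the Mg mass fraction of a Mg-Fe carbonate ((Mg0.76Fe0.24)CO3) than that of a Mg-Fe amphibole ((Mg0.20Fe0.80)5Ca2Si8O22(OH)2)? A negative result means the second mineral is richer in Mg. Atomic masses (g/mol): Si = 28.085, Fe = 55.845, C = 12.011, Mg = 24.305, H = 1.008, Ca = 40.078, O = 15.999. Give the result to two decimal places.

17.51 percentage points

First mineral: 18.472 g Mg in 91.883 g formula = 20.10 wt% Mg.
Second mineral: 24.305 g Mg in 938.513 g formula = 2.59 wt% Mg.
20.10% − 2.59% gives a difference of 17.51 percentage points.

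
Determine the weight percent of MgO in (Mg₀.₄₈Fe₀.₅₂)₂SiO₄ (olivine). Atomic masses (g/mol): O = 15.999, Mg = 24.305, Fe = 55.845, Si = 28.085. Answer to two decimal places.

22.30 wt%

Molar mass of (Mg₀.₄₈Fe₀.₅₂)₂SiO₄ = 0.96*24.305 + 1.04*55.845 + 1*28.085 + 4*15.999 = 173.493 g/mol.
Each formula unit contains 0.96 Mg, equivalent to 0.96/1 = 0.9600 mol MgO.
M(MgO) = 1×24.305 + 1×15.999 = 40.304 g/mol.
Mass of MgO per formula unit = 0.9600 × 40.304 = 38.692 g.
MgO wt% = 38.692 / 173.493 × 100 = 22.30%.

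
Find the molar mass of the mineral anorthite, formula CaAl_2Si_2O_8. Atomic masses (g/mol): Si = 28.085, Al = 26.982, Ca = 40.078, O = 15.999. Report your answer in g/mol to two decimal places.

278.20 g/mol

Ca: 1 × 40.078 = 40.0780
Al: 2 × 26.982 = 53.9640
Si: 2 × 28.085 = 56.1700
O: 8 × 15.999 = 127.9920
Summing the contributions gives the formula mass.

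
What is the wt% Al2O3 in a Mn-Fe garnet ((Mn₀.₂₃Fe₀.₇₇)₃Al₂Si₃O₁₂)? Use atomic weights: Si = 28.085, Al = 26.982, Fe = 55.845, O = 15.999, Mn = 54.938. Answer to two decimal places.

20.51 wt%

Molar mass of (Mn₀.₂₃Fe₀.₇₇)₃Al₂Si₃O₁₂ = 0.69×54.938 + 2.31×55.845 + 2×26.982 + 3×28.085 + 12×15.999 = 497.116 g/mol.
Each formula unit contains 2 Al, equivalent to 2/2 = 1.0000 mol Al2O3.
M(Al2O3) = 2×26.982 + 3×15.999 = 101.961 g/mol.
Mass of Al2O3 per formula unit = 1.0000 × 101.961 = 101.961 g.
Al2O3 wt% = 101.961 / 497.116 × 100 = 20.51%.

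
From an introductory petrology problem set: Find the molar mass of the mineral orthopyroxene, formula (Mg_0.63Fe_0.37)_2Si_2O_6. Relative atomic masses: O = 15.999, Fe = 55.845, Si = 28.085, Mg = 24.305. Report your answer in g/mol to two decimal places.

Mg: 1.26 × 24.305 = 30.6243
Fe: 0.74 × 55.845 = 41.3253
Si: 2 × 28.085 = 56.1700
O: 6 × 15.999 = 95.9940
Summing the contributions gives the formula mass.

224.11 g/mol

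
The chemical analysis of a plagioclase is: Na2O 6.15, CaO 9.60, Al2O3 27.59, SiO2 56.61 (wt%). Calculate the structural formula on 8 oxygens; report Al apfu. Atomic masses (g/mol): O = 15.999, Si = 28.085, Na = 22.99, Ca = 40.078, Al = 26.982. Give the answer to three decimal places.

Na2O (M=61.979): mol = 0.09923; Na = 0.19846, O = 0.09923.
CaO (M=56.077): mol = 0.17119; Ca = 0.17119, O = 0.17119.
Al2O3 (M=101.961): mol = 0.27059; Al = 0.54118, O = 0.81177.
SiO2 (M=60.083): mol = 0.94220; Si = 0.94220, O = 1.88440.
ΣO = 2.96659; factor = 8/ΣO = 2.69670.
Al apfu = 0.54118 × 2.69670 = 1.459.

1.459 Al apfu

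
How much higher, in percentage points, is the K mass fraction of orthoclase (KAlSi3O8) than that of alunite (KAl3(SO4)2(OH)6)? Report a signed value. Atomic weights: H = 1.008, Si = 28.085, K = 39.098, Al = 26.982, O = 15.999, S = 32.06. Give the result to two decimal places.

M(KAlSi3O8) = 278.327 g/mol, so wt% K = 39.098/278.327 × 100 = 14.05%.
M(KAl3(SO4)2(OH)6) = 414.198 g/mol, so wt% K = 39.098/414.198 × 100 = 9.44%.
14.05 − 9.44 = 4.61 pp.

4.61 percentage points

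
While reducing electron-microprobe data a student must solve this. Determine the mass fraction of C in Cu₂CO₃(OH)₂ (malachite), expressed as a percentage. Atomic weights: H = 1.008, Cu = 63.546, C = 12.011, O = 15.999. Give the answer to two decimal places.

M(Cu₂CO₃(OH)₂) = 221.114 g/mol.
C contributes 1 × 12.011 = 12.011 g per mole.
12.011/221.114 = 0.0543 → 5.43%.

5.43 mass %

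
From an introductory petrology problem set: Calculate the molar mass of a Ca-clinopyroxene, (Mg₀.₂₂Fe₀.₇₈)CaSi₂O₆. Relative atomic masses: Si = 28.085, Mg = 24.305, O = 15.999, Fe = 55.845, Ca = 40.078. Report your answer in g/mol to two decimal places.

The formula mass is the sum 0.22·24.305 + 0.78·55.845 + 1·40.078 + 2·28.085 + 6·15.999.

241.15 g/mol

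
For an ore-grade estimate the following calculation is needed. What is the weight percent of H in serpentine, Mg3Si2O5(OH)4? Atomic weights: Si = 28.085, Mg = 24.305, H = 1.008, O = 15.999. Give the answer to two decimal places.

1.46 weight percent

Formula mass = 3·24.305 + 2·28.085 + 9·15.999 + 4·1.008 = 277.108 g/mol, of which 4.032 g is H.
So H makes up 4.032/277.108 = 0.0146 of the mass, i.e. 1.46%.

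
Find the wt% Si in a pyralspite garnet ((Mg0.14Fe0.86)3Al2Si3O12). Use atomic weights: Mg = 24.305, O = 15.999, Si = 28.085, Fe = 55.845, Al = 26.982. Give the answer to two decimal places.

17.39 mass %

M((Mg0.14Fe0.86)3Al2Si3O12) = 484.495 g/mol.
Si contributes 3 × 28.085 = 84.255 g per mole.
84.255/484.495 = 0.1739 → 17.39%.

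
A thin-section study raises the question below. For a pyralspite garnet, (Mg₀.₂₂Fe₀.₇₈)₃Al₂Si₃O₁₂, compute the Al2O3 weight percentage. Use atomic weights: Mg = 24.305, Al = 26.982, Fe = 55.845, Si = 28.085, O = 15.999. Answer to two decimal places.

21.38 wt%

Molar mass of (Mg₀.₂₂Fe₀.₇₈)₃Al₂Si₃O₁₂ = 0.66*24.305 + 2.34*55.845 + 2*26.982 + 3*28.085 + 12*15.999 = 476.926 g/mol.
Each formula unit contains 2 Al, equivalent to 2/2 = 1.0000 mol Al2O3.
M(Al2O3) = 2×26.982 + 3×15.999 = 101.961 g/mol.
Mass of Al2O3 per formula unit = 1.0000 × 101.961 = 101.961 g.
Al2O3 wt% = 101.961 / 476.926 × 100 = 21.38%.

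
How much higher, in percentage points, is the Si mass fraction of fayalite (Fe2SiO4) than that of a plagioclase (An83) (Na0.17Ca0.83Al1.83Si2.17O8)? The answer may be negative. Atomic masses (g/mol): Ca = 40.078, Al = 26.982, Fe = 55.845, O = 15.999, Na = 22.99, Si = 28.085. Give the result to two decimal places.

-8.34 percentage points

Si in Fe2SiO4: molar mass 203.771 g/mol; 1×28.085 = 28.085 g → 13.78 wt%.
Si in Na0.17Ca0.83Al1.83Si2.17O8: molar mass 275.487 g/mol; 2.17×28.085 = 60.944 g → 22.12 wt%.
Difference = 13.78 − 22.12 = -8.34 percentage points.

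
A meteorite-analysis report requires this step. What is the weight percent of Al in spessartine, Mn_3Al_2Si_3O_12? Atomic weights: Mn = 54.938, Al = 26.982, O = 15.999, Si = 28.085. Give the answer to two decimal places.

M(Mn_3Al_2Si_3O_12) = 495.021 g/mol.
Al contributes 2 × 26.982 = 53.964 g per mole.
53.964/495.021 = 0.1090 → 10.90%.

10.90 weight percent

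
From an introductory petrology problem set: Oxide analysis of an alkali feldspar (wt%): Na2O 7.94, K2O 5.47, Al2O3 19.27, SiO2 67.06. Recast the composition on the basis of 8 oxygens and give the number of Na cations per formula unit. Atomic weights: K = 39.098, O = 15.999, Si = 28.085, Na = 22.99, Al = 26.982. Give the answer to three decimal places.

0.687 Na apfu

Na2O (M=61.979): mol = 0.12811; Na = 0.25622, O = 0.12811.
K2O (M=94.195): mol = 0.05807; K = 0.11614, O = 0.05807.
Al2O3 (M=101.961): mol = 0.18899; Al = 0.37798, O = 0.56697.
SiO2 (M=60.083): mol = 1.11612; Si = 1.11612, O = 2.23224.
ΣO = 2.98539; factor = 8/ΣO = 2.67972.
Na apfu = 0.25622 × 2.67972 = 0.687.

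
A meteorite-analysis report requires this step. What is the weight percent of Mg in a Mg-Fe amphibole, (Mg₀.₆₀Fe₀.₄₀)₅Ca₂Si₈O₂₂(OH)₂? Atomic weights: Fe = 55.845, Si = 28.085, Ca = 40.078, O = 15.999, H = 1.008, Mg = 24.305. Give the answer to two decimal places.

Formula mass = 3*24.305 + 2*55.845 + 2*40.078 + 8*28.085 + 24*15.999 + 2*1.008 = 875.433 g/mol, of which 72.915 g is Mg.
So Mg makes up 72.915/875.433 = 0.0833 of the mass, i.e. 8.33%.

8.33 wt%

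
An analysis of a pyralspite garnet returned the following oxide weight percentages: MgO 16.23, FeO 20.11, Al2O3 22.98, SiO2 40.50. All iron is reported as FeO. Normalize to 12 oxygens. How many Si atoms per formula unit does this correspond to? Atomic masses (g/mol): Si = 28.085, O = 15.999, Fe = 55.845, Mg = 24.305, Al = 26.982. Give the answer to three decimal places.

2.988 Si apfu

MgO (M=40.304): mol = 0.40269; Mg = 0.40269, O = 0.40269.
FeO (M=71.844): mol = 0.27991; Fe = 0.27991, O = 0.27991.
Al2O3 (M=101.961): mol = 0.22538; Al = 0.45076, O = 0.67614.
SiO2 (M=60.083): mol = 0.67407; Si = 0.67407, O = 1.34814.
ΣO = 2.70688; factor = 12/ΣO = 4.43315.
Si apfu = 0.67407 × 4.43315 = 2.988.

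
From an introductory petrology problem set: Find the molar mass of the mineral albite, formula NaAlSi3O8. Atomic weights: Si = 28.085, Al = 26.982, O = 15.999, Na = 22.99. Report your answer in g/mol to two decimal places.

Na: 1 × 22.99 = 22.9900
Al: 1 × 26.982 = 26.9820
Si: 3 × 28.085 = 84.2550
O: 8 × 15.999 = 127.9920
Summing the contributions gives the formula mass.

262.22 g/mol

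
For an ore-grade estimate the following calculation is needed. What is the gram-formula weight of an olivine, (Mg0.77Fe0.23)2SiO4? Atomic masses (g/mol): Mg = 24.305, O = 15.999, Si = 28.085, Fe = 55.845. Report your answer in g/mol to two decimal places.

155.20 g/mol

The formula mass is the sum 1.54(24.305) + 0.46(55.845) + 1(28.085) + 4(15.999).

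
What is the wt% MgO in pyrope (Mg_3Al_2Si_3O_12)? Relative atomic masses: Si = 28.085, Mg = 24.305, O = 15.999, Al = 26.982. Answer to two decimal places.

29.99 wt%

M(Mg_3Al_2Si_3O_12) = 403.122 g/mol; M(MgO) = 40.304 g/mol.
Moles MgO per formula unit = 3 Mg ÷ 1 = 3.0000.
MgO fraction = (3.0000 × 40.304) / 403.122 = 120.912/403.122 = 0.2999.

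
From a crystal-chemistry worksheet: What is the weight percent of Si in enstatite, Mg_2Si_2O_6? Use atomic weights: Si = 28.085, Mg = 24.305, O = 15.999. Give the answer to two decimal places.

M(Mg_2Si_2O_6) = 200.774 g/mol.
Si contributes 2 × 28.085 = 56.170 g per mole.
56.170/200.774 = 0.2798 → 27.98%.

27.98 weight percent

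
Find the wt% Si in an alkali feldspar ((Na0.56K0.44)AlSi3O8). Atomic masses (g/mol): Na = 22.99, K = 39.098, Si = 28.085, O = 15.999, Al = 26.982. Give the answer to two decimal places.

Formula mass = 0.56·22.99 + 0.44·39.098 + 1·26.982 + 3·28.085 + 8·15.999 = 269.307 g/mol, of which 84.255 g is Si.
So Si makes up 84.255/269.307 = 0.3129 of the mass, i.e. 31.29%.

31.29 weight percent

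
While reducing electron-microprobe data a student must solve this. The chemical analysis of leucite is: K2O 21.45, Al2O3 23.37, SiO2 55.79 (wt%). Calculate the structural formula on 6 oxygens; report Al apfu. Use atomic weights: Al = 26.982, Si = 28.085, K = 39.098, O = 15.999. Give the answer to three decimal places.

21.45 wt% K2O ÷ 94.195 g/mol = 0.22772 mol, giving 0.45544 K and 0.22772 O.
23.37 wt% Al2O3 ÷ 101.961 g/mol = 0.22921 mol, giving 0.45842 Al and 0.68763 O.
55.79 wt% SiO2 ÷ 60.083 g/mol = 0.92855 mol, giving 0.92855 Si and 1.85710 O.
Oxygen sums to 2.77245; scaling by 6/2.77245 = 2.16415 puts the formula on 6 O.
Al: 0.45842 × 2.16415 = 0.992 atoms per formula unit.

0.992 Al apfu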